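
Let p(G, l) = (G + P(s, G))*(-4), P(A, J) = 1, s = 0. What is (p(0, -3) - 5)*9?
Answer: -81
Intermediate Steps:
p(G, l) = -4 - 4*G (p(G, l) = (G + 1)*(-4) = (1 + G)*(-4) = -4 - 4*G)
(p(0, -3) - 5)*9 = ((-4 - 4*0) - 5)*9 = ((-4 + 0) - 5)*9 = (-4 - 5)*9 = -9*9 = -81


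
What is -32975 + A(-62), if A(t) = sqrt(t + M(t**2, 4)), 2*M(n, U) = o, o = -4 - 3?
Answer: -32975 + I*sqrt(262)/2 ≈ -32975.0 + 8.0932*I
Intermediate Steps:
o = -7
M(n, U) = -7/2 (M(n, U) = (1/2)*(-7) = -7/2)
A(t) = sqrt(-7/2 + t) (A(t) = sqrt(t - 7/2) = sqrt(-7/2 + t))
-32975 + A(-62) = -32975 + sqrt(-14 + 4*(-62))/2 = -32975 + sqrt(-14 - 248)/2 = -32975 + sqrt(-262)/2 = -32975 + (I*sqrt(262))/2 = -32975 + I*sqrt(262)/2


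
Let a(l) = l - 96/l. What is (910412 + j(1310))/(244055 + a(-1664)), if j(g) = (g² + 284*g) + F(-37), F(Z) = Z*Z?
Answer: 155995892/12604335 ≈ 12.376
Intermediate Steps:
F(Z) = Z²
a(l) = l - 96/l
j(g) = 1369 + g² + 284*g (j(g) = (g² + 284*g) + (-37)² = (g² + 284*g) + 1369 = 1369 + g² + 284*g)
(910412 + j(1310))/(244055 + a(-1664)) = (910412 + (1369 + 1310² + 284*1310))/(244055 + (-1664 - 96/(-1664))) = (910412 + (1369 + 1716100 + 372040))/(244055 + (-1664 - 96*(-1/1664))) = (910412 + 2089509)/(244055 + (-1664 + 3/52)) = 2999921/(244055 - 86525/52) = 2999921/(12604335/52) = 2999921*(52/12604335) = 155995892/12604335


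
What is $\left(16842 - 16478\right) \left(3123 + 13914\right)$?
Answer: $6201468$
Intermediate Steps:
$\left(16842 - 16478\right) \left(3123 + 13914\right) = 364 \cdot 17037 = 6201468$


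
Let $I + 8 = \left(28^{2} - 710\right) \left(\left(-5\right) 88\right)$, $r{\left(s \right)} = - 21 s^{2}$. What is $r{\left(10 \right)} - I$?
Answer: $30468$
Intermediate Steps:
$I = -32568$ ($I = -8 + \left(28^{2} - 710\right) \left(\left(-5\right) 88\right) = -8 + \left(784 - 710\right) \left(-440\right) = -8 + 74 \left(-440\right) = -8 - 32560 = -32568$)
$r{\left(10 \right)} - I = - 21 \cdot 10^{2} - -32568 = \left(-21\right) 100 + 32568 = -2100 + 32568 = 30468$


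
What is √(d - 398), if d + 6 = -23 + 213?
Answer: I*√214 ≈ 14.629*I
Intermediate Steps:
d = 184 (d = -6 + (-23 + 213) = -6 + 190 = 184)
√(d - 398) = √(184 - 398) = √(-214) = I*√214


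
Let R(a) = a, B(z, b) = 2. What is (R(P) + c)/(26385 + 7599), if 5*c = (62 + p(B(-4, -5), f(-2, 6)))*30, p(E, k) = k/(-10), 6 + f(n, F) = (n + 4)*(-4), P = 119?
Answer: 2497/169920 ≈ 0.014695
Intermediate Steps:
f(n, F) = -22 - 4*n (f(n, F) = -6 + (n + 4)*(-4) = -6 + (4 + n)*(-4) = -6 + (-16 - 4*n) = -22 - 4*n)
p(E, k) = -k/10 (p(E, k) = k*(-⅒) = -k/10)
c = 1902/5 (c = ((62 - (-22 - 4*(-2))/10)*30)/5 = ((62 - (-22 + 8)/10)*30)/5 = ((62 - ⅒*(-14))*30)/5 = ((62 + 7/5)*30)/5 = ((317/5)*30)/5 = (⅕)*1902 = 1902/5 ≈ 380.40)
(R(P) + c)/(26385 + 7599) = (119 + 1902/5)/(26385 + 7599) = (2497/5)/33984 = (2497/5)*(1/33984) = 2497/169920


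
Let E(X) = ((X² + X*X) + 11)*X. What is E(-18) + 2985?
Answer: -8877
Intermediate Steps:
E(X) = X*(11 + 2*X²) (E(X) = ((X² + X²) + 11)*X = (2*X² + 11)*X = (11 + 2*X²)*X = X*(11 + 2*X²))
E(-18) + 2985 = -18*(11 + 2*(-18)²) + 2985 = -18*(11 + 2*324) + 2985 = -18*(11 + 648) + 2985 = -18*659 + 2985 = -11862 + 2985 = -8877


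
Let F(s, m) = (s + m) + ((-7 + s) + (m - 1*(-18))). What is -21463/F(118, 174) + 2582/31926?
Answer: -20108572/558705 ≈ -35.991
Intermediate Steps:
F(s, m) = 11 + 2*m + 2*s (F(s, m) = (m + s) + ((-7 + s) + (m + 18)) = (m + s) + ((-7 + s) + (18 + m)) = (m + s) + (11 + m + s) = 11 + 2*m + 2*s)
-21463/F(118, 174) + 2582/31926 = -21463/(11 + 2*174 + 2*118) + 2582/31926 = -21463/(11 + 348 + 236) + 2582*(1/31926) = -21463/595 + 1291/15963 = -20108572/558705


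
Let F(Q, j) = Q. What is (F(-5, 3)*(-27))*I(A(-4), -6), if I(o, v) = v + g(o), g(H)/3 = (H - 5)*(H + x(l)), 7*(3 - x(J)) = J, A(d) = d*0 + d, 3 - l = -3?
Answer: 41715/7 ≈ 5959.3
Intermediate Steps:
l = 6 (l = 3 - 1*(-3) = 3 + 3 = 6)
A(d) = d (A(d) = 0 + d = d)
x(J) = 3 - J/7
g(H) = 3*(-5 + H)*(15/7 + H) (g(H) = 3*((H - 5)*(H + (3 - ⅐*6))) = 3*((-5 + H)*(H + (3 - 6/7))) = 3*((-5 + H)*(H + 15/7)) = 3*((-5 + H)*(15/7 + H)) = 3*(-5 + H)*(15/7 + H))
I(o, v) = -225/7 + v + 3*o² - 60*o/7 (I(o, v) = v + (-225/7 + 3*o² - 60*o/7) = -225/7 + v + 3*o² - 60*o/7)
(F(-5, 3)*(-27))*I(A(-4), -6) = (-5*(-27))*(-225/7 - 6 + 3*(-4)² - 60/7*(-4)) = 135*(-225/7 - 6 + 3*16 + 240/7) = 135*(-225/7 - 6 + 48 + 240/7) = 135*(309/7) = 41715/7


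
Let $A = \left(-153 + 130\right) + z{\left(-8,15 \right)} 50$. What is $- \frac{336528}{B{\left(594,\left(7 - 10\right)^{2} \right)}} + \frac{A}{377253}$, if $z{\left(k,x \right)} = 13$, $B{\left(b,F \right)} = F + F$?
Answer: $- \frac{2351040487}{125751} \approx -18696.0$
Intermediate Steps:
$B{\left(b,F \right)} = 2 F$
$A = 627$ ($A = \left(-153 + 130\right) + 13 \cdot 50 = -23 + 650 = 627$)
$- \frac{336528}{B{\left(594,\left(7 - 10\right)^{2} \right)}} + \frac{A}{377253} = - \frac{336528}{2 \left(7 - 10\right)^{2}} + \frac{627}{377253} = - \frac{336528}{2 \left(-3\right)^{2}} + 627 \cdot \frac{1}{377253} = - \frac{336528}{2 \cdot 9} + \frac{209}{125751} = - \frac{336528}{18} + \frac{209}{125751} = \left(-336528\right) \frac{1}{18} + \frac{209}{125751} = -18696 + \frac{209}{125751} = - \frac{2351040487}{125751}$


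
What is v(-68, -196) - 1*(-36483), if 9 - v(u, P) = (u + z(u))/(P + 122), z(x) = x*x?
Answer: 1352482/37 ≈ 36554.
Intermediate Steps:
z(x) = x**2
v(u, P) = 9 - (u + u**2)/(122 + P) (v(u, P) = 9 - (u + u**2)/(P + 122) = 9 - (u + u**2)/(122 + P))
v(-68, -196) - 1*(-36483) = (1098 - 1*(-68) - 1*(-68)**2 + 9*(-196))/(122 - 196) - 1*(-36483) = (1098 + 68 - 1*4624 - 1764)/(-74) + 36483 = -(1098 + 68 - 4624 - 1764)/74 + 36483 = -1/74*(-5222) + 36483 = 2611/37 + 36483 = 1352482/37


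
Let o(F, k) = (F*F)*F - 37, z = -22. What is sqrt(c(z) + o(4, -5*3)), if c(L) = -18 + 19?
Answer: 2*sqrt(7) ≈ 5.2915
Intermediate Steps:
c(L) = 1
o(F, k) = -37 + F**3 (o(F, k) = F**2*F - 37 = F**3 - 37 = -37 + F**3)
sqrt(c(z) + o(4, -5*3)) = sqrt(1 + (-37 + 4**3)) = sqrt(1 + (-37 + 64)) = sqrt(1 + 27) = sqrt(28) = 2*sqrt(7)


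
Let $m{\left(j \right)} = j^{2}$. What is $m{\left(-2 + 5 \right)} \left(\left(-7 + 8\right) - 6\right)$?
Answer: $-45$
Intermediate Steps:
$m{\left(-2 + 5 \right)} \left(\left(-7 + 8\right) - 6\right) = \left(-2 + 5\right)^{2} \left(\left(-7 + 8\right) - 6\right) = 3^{2} \left(1 - 6\right) = 9 \left(-5\right) = -45$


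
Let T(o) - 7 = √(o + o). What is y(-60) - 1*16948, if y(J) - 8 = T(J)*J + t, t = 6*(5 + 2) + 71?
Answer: -17247 - 120*I*√30 ≈ -17247.0 - 657.27*I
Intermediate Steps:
T(o) = 7 + √2*√o (T(o) = 7 + √(o + o) = 7 + √(2*o) = 7 + √2*√o)
t = 113 (t = 6*7 + 71 = 42 + 71 = 113)
y(J) = 121 + J*(7 + √2*√J) (y(J) = 8 + ((7 + √2*√J)*J + 113) = 8 + (J*(7 + √2*√J) + 113) = 8 + (113 + J*(7 + √2*√J)) = 121 + J*(7 + √2*√J))
y(-60) - 1*16948 = (121 - 60*(7 + √2*√(-60))) - 1*16948 = (121 - 60*(7 + √2*(2*I*√15))) - 16948 = (121 - 60*(7 + 2*I*√30)) - 16948 = (121 + (-420 - 120*I*√30)) - 16948 = (-299 - 120*I*√30) - 16948 = -17247 - 120*I*√30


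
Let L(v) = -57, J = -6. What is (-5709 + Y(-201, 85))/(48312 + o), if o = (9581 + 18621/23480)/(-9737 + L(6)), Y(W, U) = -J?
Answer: -1311479673360/11109753272939 ≈ -0.11805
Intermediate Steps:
Y(W, U) = 6 (Y(W, U) = -1*(-6) = 6)
o = -224980501/229963120 (o = (9581 + 18621/23480)/(-9737 - 57) = (9581 + 18621*(1/23480))/(-9794) = (9581 + 18621/23480)*(-1/9794) = (224980501/23480)*(-1/9794) = -224980501/229963120 ≈ -0.97833)
(-5709 + Y(-201, 85))/(48312 + o) = (-5709 + 6)/(48312 - 224980501/229963120) = -5703/11109753272939/229963120 = -5703*229963120/11109753272939 = -1311479673360/11109753272939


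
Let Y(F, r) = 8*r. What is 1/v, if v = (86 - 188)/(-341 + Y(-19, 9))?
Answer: 269/102 ≈ 2.6373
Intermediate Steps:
v = 102/269 (v = (86 - 188)/(-341 + 8*9) = -102/(-341 + 72) = -102/(-269) = -102*(-1/269) = 102/269 ≈ 0.37918)
1/v = 1/(102/269) = 269/102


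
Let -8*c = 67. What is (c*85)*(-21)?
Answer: 119595/8 ≈ 14949.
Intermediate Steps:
c = -67/8 (c = -⅛*67 = -67/8 ≈ -8.3750)
(c*85)*(-21) = -67/8*85*(-21) = -5695/8*(-21) = 119595/8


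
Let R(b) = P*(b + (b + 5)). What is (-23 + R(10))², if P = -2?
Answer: 5329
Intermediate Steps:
R(b) = -10 - 4*b (R(b) = -2*(b + (b + 5)) = -2*(b + (5 + b)) = -2*(5 + 2*b) = -10 - 4*b)
(-23 + R(10))² = (-23 + (-10 - 4*10))² = (-23 + (-10 - 40))² = (-23 - 50)² = (-73)² = 5329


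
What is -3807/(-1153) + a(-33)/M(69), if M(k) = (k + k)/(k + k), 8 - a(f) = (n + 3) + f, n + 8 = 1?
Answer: 55692/1153 ≈ 48.302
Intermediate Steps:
n = -7 (n = -8 + 1 = -7)
a(f) = 12 - f (a(f) = 8 - ((-7 + 3) + f) = 8 - (-4 + f) = 8 + (4 - f) = 12 - f)
M(k) = 1 (M(k) = (2*k)/((2*k)) = (2*k)*(1/(2*k)) = 1)
-3807/(-1153) + a(-33)/M(69) = -3807/(-1153) + (12 - 1*(-33))/1 = -3807*(-1/1153) + (12 + 33)*1 = 3807/1153 + 45*1 = 3807/1153 + 45 = 55692/1153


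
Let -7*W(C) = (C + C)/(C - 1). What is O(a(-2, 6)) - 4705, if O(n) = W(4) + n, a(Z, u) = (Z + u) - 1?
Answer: -98750/21 ≈ -4702.4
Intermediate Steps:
a(Z, u) = -1 + Z + u
W(C) = -2*C/(7*(-1 + C)) (W(C) = -(C + C)/(7*(C - 1)) = -2*C/(7*(-1 + C)))
O(n) = -8/21 + n (O(n) = -2*4/(-7 + 7*4) + n = -2*4/(-7 + 28) + n = -2*4/21 + n = -2*4*1/21 + n = -8/21 + n)
O(a(-2, 6)) - 4705 = (-8/21 + (-1 - 2 + 6)) - 4705 = (-8/21 + 3) - 4705 = 55/21 - 4705 = -98750/21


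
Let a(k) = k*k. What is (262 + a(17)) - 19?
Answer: 532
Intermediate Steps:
a(k) = k²
(262 + a(17)) - 19 = (262 + 17²) - 19 = (262 + 289) - 19 = 551 - 19 = 532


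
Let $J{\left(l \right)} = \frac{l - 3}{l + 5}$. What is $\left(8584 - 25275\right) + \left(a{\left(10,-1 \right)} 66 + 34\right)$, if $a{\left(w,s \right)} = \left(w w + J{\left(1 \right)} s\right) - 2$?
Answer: $-10167$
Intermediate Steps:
$J{\left(l \right)} = \frac{-3 + l}{5 + l}$
$a{\left(w,s \right)} = -2 + w^{2} - \frac{s}{3}$ ($a{\left(w,s \right)} = \left(w w + \frac{-3 + 1}{5 + 1} s\right) - 2 = \left(w^{2} + \frac{1}{6} \left(-2\right) s\right) - 2 = \left(w^{2} - \frac{s}{3}\right) - 2 = -2 + w^{2} - \frac{s}{3}$)
$\left(8584 - 25275\right) + \left(a{\left(10,-1 \right)} 66 + 34\right) = \left(8584 - 25275\right) + \left(\left(-2 + 10^{2} - - \frac{1}{3}\right) 66 + 34\right) = -16691 + \left(\left(-2 + 100 + \frac{1}{3}\right) 66 + 34\right) = -16691 + \left(\frac{295}{3} \cdot 66 + 34\right) = -16691 + \left(6490 + 34\right) = -16691 + 6524 = -10167$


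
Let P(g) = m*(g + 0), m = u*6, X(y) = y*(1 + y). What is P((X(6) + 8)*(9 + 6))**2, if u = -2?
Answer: 81000000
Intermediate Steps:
m = -12 (m = -2*6 = -12)
P(g) = -12*g (P(g) = -12*(g + 0) = -12*g)
P((X(6) + 8)*(9 + 6))**2 = (-12*(6*(1 + 6) + 8)*(9 + 6))**2 = (-12*(6*7 + 8)*15)**2 = (-12*(42 + 8)*15)**2 = (-600*15)**2 = (-12*750)**2 = (-9000)**2 = 81000000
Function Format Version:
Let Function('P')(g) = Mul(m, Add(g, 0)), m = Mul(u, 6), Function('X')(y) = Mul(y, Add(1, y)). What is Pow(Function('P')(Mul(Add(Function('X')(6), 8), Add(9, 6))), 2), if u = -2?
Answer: 81000000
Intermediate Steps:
m = -12 (m = Mul(-2, 6) = -12)
Function('P')(g) = Mul(-12, g) (Function('P')(g) = Mul(-12, Add(g, 0)) = Mul(-12, g))
Pow(Function('P')(Mul(Add(Function('X')(6), 8), Add(9, 6))), 2) = Pow(Mul(-12, Mul(Add(Mul(6, Add(1, 6)), 8), Add(9, 6))), 2) = Pow(Mul(-12, Mul(Add(Mul(6, 7), 8), 15)), 2) = Pow(Mul(-12, Mul(Add(42, 8), 15)), 2) = Pow(Mul(-12, Mul(50, 15)), 2) = Pow(Mul(-12, 750), 2) = Pow(-9000, 2) = 81000000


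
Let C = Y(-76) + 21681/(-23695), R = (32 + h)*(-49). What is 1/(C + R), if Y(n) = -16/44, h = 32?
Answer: -260645/817715991 ≈ -0.00031875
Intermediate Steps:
Y(n) = -4/11 (Y(n) = -16*1/44 = -4/11)
R = -3136 (R = (32 + 32)*(-49) = 64*(-49) = -3136)
C = -333271/260645 (C = -4/11 + 21681/(-23695) = -4/11 + 21681*(-1/23695) = -4/11 - 21681/23695 = -333271/260645 ≈ -1.2786)
1/(C + R) = 1/(-333271/260645 - 3136) = 1/(-817715991/260645) = -260645/817715991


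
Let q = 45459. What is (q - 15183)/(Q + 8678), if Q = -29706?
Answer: -7569/5257 ≈ -1.4398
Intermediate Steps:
(q - 15183)/(Q + 8678) = (45459 - 15183)/(-29706 + 8678) = 30276/(-21028) = 30276*(-1/21028) = -7569/5257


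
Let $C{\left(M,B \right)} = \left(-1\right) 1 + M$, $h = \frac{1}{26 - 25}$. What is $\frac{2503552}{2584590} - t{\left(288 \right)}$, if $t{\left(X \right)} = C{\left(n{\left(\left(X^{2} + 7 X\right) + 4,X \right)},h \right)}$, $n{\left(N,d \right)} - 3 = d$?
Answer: $- \frac{373513774}{1292295} \approx -289.03$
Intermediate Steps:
$n{\left(N,d \right)} = 3 + d$
$h = 1$ ($h = 1^{-1} = 1$)
$C{\left(M,B \right)} = -1 + M$
$t{\left(X \right)} = 2 + X$ ($t{\left(X \right)} = -1 + \left(3 + X\right) = 2 + X$)
$\frac{2503552}{2584590} - t{\left(288 \right)} = \frac{2503552}{2584590} - \left(2 + 288\right) = 2503552 \cdot \frac{1}{2584590} - 290 = \frac{1251776}{1292295} - 290 = - \frac{373513774}{1292295}$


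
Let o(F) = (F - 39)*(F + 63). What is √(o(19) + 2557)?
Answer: √917 ≈ 30.282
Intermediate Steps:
o(F) = (-39 + F)*(63 + F)
√(o(19) + 2557) = √((-2457 + 19² + 24*19) + 2557) = √((-2457 + 361 + 456) + 2557) = √(-1640 + 2557) = √917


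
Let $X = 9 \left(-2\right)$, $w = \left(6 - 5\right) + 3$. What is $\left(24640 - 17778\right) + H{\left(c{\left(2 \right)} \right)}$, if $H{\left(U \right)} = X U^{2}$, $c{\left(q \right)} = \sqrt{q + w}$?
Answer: $6754$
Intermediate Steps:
$w = 4$ ($w = 1 + 3 = 4$)
$c{\left(q \right)} = \sqrt{4 + q}$ ($c{\left(q \right)} = \sqrt{q + 4} = \sqrt{4 + q}$)
$X = -18$
$H{\left(U \right)} = - 18 U^{2}$
$\left(24640 - 17778\right) + H{\left(c{\left(2 \right)} \right)} = \left(24640 - 17778\right) - 18 \left(\sqrt{4 + 2}\right)^{2} = 6862 - 18 \left(\sqrt{6}\right)^{2} = 6862 - 108 = 6754$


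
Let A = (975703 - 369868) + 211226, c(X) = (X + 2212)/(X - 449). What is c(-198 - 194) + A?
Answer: 687146481/841 ≈ 8.1706e+5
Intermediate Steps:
c(X) = (2212 + X)/(-449 + X)
A = 817061 (A = 605835 + 211226 = 817061)
c(-198 - 194) + A = (2212 + (-198 - 194))/(-449 + (-198 - 194)) + 817061 = (2212 - 392)/(-449 - 392) + 817061 = 1820/(-841) + 817061 = -1/841*1820 + 817061 = -1820/841 + 817061 = 687146481/841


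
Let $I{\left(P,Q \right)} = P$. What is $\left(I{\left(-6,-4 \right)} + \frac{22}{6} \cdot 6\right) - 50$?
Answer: $-34$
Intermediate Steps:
$\left(I{\left(-6,-4 \right)} + \frac{22}{6} \cdot 6\right) - 50 = \left(-6 + \frac{22}{6} \cdot 6\right) - 50 = \left(-6 + 22 \cdot \frac{1}{6} \cdot 6\right) - 50 = \left(-6 + \frac{11}{3} \cdot 6\right) - 50 = \left(-6 + 22\right) - 50 = 16 - 50 = -34$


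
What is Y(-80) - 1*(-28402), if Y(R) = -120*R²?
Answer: -739598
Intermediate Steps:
Y(-80) - 1*(-28402) = -120*(-80)² - 1*(-28402) = -120*6400 + 28402 = -768000 + 28402 = -739598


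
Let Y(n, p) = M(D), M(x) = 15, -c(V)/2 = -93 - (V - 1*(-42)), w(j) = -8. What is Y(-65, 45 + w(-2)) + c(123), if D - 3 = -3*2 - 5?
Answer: 531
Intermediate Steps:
D = -8 (D = 3 + (-3*2 - 5) = 3 + (-6 - 5) = 3 - 11 = -8)
c(V) = 270 + 2*V (c(V) = -2*(-93 - (V - 1*(-42))) = -2*(-93 - (V + 42)) = -2*(-93 - (42 + V)) = -2*(-93 + (-42 - V)) = -2*(-135 - V) = 270 + 2*V)
Y(n, p) = 15
Y(-65, 45 + w(-2)) + c(123) = 15 + (270 + 2*123) = 15 + (270 + 246) = 15 + 516 = 531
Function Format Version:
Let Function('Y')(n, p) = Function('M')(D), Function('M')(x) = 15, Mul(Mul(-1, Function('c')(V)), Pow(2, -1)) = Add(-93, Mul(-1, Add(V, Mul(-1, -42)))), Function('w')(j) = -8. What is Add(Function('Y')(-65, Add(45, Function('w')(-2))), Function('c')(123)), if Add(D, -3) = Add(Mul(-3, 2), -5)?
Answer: 531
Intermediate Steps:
D = -8 (D = Add(3, Add(Mul(-3, 2), -5)) = Add(3, Add(-6, -5)) = Add(3, -11) = -8)
Function('c')(V) = Add(270, Mul(2, V)) (Function('c')(V) = Mul(-2, Add(-93, Mul(-1, Add(V, Mul(-1, -42))))) = Mul(-2, Add(-93, Mul(-1, Add(V, 42)))) = Mul(-2, Add(-93, Mul(-1, Add(42, V)))) = Mul(-2, Add(-93, Add(-42, Mul(-1, V)))) = Mul(-2, Add(-135, Mul(-1, V))) = Add(270, Mul(2, V)))
Function('Y')(n, p) = 15
Add(Function('Y')(-65, Add(45, Function('w')(-2))), Function('c')(123)) = Add(15, Add(270, Mul(2, 123))) = Add(15, Add(270, 246)) = Add(15, 516) = 531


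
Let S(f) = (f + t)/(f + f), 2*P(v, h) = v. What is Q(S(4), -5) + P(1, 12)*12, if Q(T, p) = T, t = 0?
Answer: 13/2 ≈ 6.5000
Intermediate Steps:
P(v, h) = v/2
S(f) = ½ (S(f) = (f + 0)/(f + f) = f/((2*f)) = f*(1/(2*f)) = ½)
Q(S(4), -5) + P(1, 12)*12 = ½ + ((½)*1)*12 = ½ + (½)*12 = ½ + 6 = 13/2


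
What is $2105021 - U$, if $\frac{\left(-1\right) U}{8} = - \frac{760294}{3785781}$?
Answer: $\frac{7969142424049}{3785781} \approx 2.105 \cdot 10^{6}$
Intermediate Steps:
$U = \frac{6082352}{3785781}$ ($U = - 8 \left(- \frac{760294}{3785781}\right) = - 8 \left(\left(-760294\right) \frac{1}{3785781}\right) = \left(-8\right) \left(- \frac{760294}{3785781}\right) = \frac{6082352}{3785781} \approx 1.6066$)
$2105021 - U = 2105021 - \frac{6082352}{3785781} = \frac{7969142424049}{3785781}$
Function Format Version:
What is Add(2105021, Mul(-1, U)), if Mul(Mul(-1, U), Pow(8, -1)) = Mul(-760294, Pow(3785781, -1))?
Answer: Rational(7969142424049, 3785781) ≈ 2.1050e+6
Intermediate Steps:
U = Rational(6082352, 3785781) (U = Mul(-8, Mul(-760294, Pow(3785781, -1))) = Mul(-8, Mul(-760294, Rational(1, 3785781))) = Mul(-8, Rational(-760294, 3785781)) = Rational(6082352, 3785781) ≈ 1.6066)
Add(2105021, Mul(-1, U)) = Add(2105021, Mul(-1, Rational(6082352, 3785781))) = Add(2105021, Rational(-6082352, 3785781)) = Rational(7969142424049, 3785781)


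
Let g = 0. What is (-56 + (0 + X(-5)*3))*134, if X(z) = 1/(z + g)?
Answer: -37922/5 ≈ -7584.4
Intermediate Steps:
X(z) = 1/z (X(z) = 1/(z + 0) = 1/z)
(-56 + (0 + X(-5)*3))*134 = (-56 + (0 + 3/(-5)))*134 = (-56 + (0 - 1/5*3))*134 = (-56 + (0 - 3/5))*134 = (-56 - 3/5)*134 = -283/5*134 = -37922/5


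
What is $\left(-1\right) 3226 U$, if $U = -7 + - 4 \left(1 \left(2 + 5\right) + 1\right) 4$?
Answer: $435510$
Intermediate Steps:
$U = -135$ ($U = -7 + - 4 \left(1 \cdot 7 + 1\right) 4 = -7 + - 4 \left(7 + 1\right) 4 = -7 + \left(-4\right) 8 \cdot 4 = -7 - 128 = -135$)
$\left(-1\right) 3226 U = \left(-1\right) 3226 \left(-135\right) = \left(-3226\right) \left(-135\right) = 435510$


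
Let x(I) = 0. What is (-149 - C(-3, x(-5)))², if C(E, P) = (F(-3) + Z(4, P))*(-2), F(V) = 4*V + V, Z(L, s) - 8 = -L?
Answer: 29241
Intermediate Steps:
Z(L, s) = 8 - L
F(V) = 5*V
C(E, P) = 22 (C(E, P) = (5*(-3) + (8 - 1*4))*(-2) = (-15 + (8 - 4))*(-2) = (-15 + 4)*(-2) = -11*(-2) = 22)
(-149 - C(-3, x(-5)))² = (-149 - 1*22)² = (-149 - 22)² = (-171)² = 29241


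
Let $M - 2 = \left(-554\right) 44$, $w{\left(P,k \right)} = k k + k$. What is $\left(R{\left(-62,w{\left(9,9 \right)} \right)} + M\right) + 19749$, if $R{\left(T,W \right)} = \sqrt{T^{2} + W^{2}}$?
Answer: $-4625 + 2 \sqrt{2986} \approx -4515.7$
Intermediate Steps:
$w{\left(P,k \right)} = k + k^{2}$ ($w{\left(P,k \right)} = k^{2} + k = k + k^{2}$)
$M = -24374$ ($M = 2 - 24376 = -24374$)
$\left(R{\left(-62,w{\left(9,9 \right)} \right)} + M\right) + 19749 = \left(\sqrt{\left(-62\right)^{2} + \left(9 \left(1 + 9\right)\right)^{2}} - 24374\right) + 19749 = \left(\sqrt{3844 + \left(9 \cdot 10\right)^{2}} - 24374\right) + 19749 = \left(\sqrt{3844 + 90^{2}} - 24374\right) + 19749 = \left(\sqrt{3844 + 8100} - 24374\right) + 19749 = \left(\sqrt{11944} - 24374\right) + 19749 = \left(2 \sqrt{2986} - 24374\right) + 19749 = \left(-24374 + 2 \sqrt{2986}\right) + 19749 = -4625 + 2 \sqrt{2986}$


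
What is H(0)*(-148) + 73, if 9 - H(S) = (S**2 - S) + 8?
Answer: -75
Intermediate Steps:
H(S) = 1 + S - S**2 (H(S) = 9 - ((S**2 - S) + 8) = 9 - (8 + S**2 - S) = 9 + (-8 + S - S**2) = 1 + S - S**2)
H(0)*(-148) + 73 = (1 + 0 - 1*0**2)*(-148) + 73 = (1 + 0 - 1*0)*(-148) + 73 = (1 + 0 + 0)*(-148) + 73 = 1*(-148) + 73 = -148 + 73 = -75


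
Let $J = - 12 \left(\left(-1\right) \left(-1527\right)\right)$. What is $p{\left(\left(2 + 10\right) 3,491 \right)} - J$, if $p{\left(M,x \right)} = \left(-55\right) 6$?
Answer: $17994$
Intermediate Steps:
$J = -18324$ ($J = \left(-12\right) 1527 = -18324$)
$p{\left(M,x \right)} = -330$
$p{\left(\left(2 + 10\right) 3,491 \right)} - J = -330 - -18324 = -330 + 18324 = 17994$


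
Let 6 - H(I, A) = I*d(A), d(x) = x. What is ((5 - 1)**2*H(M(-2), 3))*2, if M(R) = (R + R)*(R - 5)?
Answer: -2496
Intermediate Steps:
M(R) = 2*R*(-5 + R) (M(R) = (2*R)*(-5 + R) = 2*R*(-5 + R))
H(I, A) = 6 - A*I (H(I, A) = 6 - I*A = 6 - A*I)
((5 - 1)**2*H(M(-2), 3))*2 = ((5 - 1)**2*(6 - 1*3*2*(-2)*(-5 - 2)))*2 = (4**2*(6 - 1*3*2*(-2)*(-7)))*2 = (16*(6 - 1*3*28))*2 = (16*(6 - 84))*2 = (16*(-78))*2 = -1248*2 = -2496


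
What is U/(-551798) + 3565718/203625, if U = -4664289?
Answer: 2917321908589/112359867750 ≈ 25.964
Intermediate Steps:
U/(-551798) + 3565718/203625 = -4664289/(-551798) + 3565718/203625 = -4664289*(-1/551798) + 3565718*(1/203625) = 4664289/551798 + 3565718/203625 = 2917321908589/112359867750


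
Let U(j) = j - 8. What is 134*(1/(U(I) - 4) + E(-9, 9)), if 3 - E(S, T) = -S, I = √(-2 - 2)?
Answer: -30150/37 - 67*I/37 ≈ -814.87 - 1.8108*I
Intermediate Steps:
I = 2*I (I = √(-4) = 2*I ≈ 2.0*I)
E(S, T) = 3 + S (E(S, T) = 3 - (-1)*S = 3 + S)
U(j) = -8 + j
134*(1/(U(I) - 4) + E(-9, 9)) = 134*(1/((-8 + 2*I) - 4) + (3 - 9)) = 134*(1/(-12 + 2*I) - 6) = 134*((-12 - 2*I)/148 - 6) = 134*(-6 + (-12 - 2*I)/148) = -804 + 67*(-12 - 2*I)/74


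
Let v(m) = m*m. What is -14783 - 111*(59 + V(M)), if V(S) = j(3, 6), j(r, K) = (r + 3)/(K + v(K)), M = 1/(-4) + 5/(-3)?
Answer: -149435/7 ≈ -21348.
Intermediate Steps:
v(m) = m**2
M = -23/12 (M = 1*(-1/4) + 5*(-1/3) = -1/4 - 5/3 = -23/12 ≈ -1.9167)
j(r, K) = (3 + r)/(K + K**2) (j(r, K) = (r + 3)/(K + K**2) = (3 + r)/(K + K**2))
V(S) = 1/7 (V(S) = (3 + 3)/(6*(1 + 6)) = (1/6)*6/7 = (1/6)*(1/7)*6 = 1/7)
-14783 - 111*(59 + V(M)) = -14783 - 111*(59 + 1/7) = -14783 - 111*414/7 = -14783 - 1*45954/7 = -14783 - 45954/7 = -149435/7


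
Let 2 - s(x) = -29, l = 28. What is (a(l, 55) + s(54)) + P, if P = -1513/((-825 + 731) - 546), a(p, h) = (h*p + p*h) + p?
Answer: 2010473/640 ≈ 3141.4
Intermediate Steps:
s(x) = 31 (s(x) = 2 - 1*(-29) = 2 + 29 = 31)
a(p, h) = p + 2*h*p (a(p, h) = (h*p + h*p) + p = 2*h*p + p = p + 2*h*p)
P = 1513/640 (P = -1513/(-94 - 546) = -1513/(-640) = -1513*(-1/640) = 1513/640 ≈ 2.3641)
(a(l, 55) + s(54)) + P = (28*(1 + 2*55) + 31) + 1513/640 = (28*(1 + 110) + 31) + 1513/640 = (28*111 + 31) + 1513/640 = (3108 + 31) + 1513/640 = 3139 + 1513/640 = 2010473/640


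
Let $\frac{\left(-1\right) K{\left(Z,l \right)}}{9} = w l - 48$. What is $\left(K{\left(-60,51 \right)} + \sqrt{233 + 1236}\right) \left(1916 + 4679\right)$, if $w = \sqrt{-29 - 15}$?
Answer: $2849040 + 6595 \sqrt{1469} - 6054210 i \sqrt{11} \approx 3.1018 \cdot 10^{6} - 2.008 \cdot 10^{7} i$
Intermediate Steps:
$w = 2 i \sqrt{11}$ ($w = \sqrt{-44} = 2 i \sqrt{11} \approx 6.6332 i$)
$K{\left(Z,l \right)} = 432 - 18 i l \sqrt{11}$ ($K{\left(Z,l \right)} = - 9 \left(2 i \sqrt{11} l - 48\right) = - 9 \left(2 i l \sqrt{11} - 48\right) = - 9 \left(-48 + 2 i l \sqrt{11}\right) = 432 - 18 i l \sqrt{11}$)
$\left(K{\left(-60,51 \right)} + \sqrt{233 + 1236}\right) \left(1916 + 4679\right) = \left(\left(432 - 18 i 51 \sqrt{11}\right) + \sqrt{233 + 1236}\right) \left(1916 + 4679\right) = \left(\left(432 - 918 i \sqrt{11}\right) + \sqrt{1469}\right) 6595 = \left(432 + \sqrt{1469} - 918 i \sqrt{11}\right) 6595 = 2849040 + 6595 \sqrt{1469} - 6054210 i \sqrt{11}$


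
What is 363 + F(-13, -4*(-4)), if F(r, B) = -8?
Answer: 355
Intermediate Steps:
363 + F(-13, -4*(-4)) = 363 - 8 = 355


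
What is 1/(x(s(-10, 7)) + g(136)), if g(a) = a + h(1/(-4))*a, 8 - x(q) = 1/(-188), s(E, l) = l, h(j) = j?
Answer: 188/20681 ≈ 0.0090905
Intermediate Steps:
x(q) = 1505/188 (x(q) = 8 - 1/(-188) = 8 - 1*(-1/188) = 8 + 1/188 = 1505/188)
g(a) = 3*a/4 (g(a) = a + a/(-4) = a - a/4 = 3*a/4)
1/(x(s(-10, 7)) + g(136)) = 1/(1505/188 + (¾)*136) = 1/(1505/188 + 102) = 1/(20681/188) = 188/20681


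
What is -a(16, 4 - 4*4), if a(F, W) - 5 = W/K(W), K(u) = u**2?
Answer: -59/12 ≈ -4.9167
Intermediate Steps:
a(F, W) = 5 + 1/W (a(F, W) = 5 + W/(W**2) = 5 + W/W**2 = 5 + 1/W)
-a(16, 4 - 4*4) = -(5 + 1/(4 - 4*4)) = -(5 + 1/(4 - 16)) = -(5 + 1/(-12)) = -(5 - 1/12) = -1*59/12 = -59/12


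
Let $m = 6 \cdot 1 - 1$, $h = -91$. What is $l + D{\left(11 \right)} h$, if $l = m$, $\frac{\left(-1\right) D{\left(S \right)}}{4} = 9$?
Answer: $3281$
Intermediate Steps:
$D{\left(S \right)} = -36$ ($D{\left(S \right)} = \left(-4\right) 9 = -36$)
$m = 5$ ($m = 6 - 1 = 5$)
$l = 5$
$l + D{\left(11 \right)} h = 5 - -3276 = 5 + 3276 = 3281$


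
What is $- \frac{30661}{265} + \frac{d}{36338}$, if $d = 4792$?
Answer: $- \frac{556444769}{4814785} \approx -115.57$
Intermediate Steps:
$- \frac{30661}{265} + \frac{d}{36338} = - \frac{30661}{265} + \frac{4792}{36338} = \left(-30661\right) \frac{1}{265} + 4792 \cdot \frac{1}{36338} = - \frac{30661}{265} + \frac{2396}{18169} = - \frac{556444769}{4814785}$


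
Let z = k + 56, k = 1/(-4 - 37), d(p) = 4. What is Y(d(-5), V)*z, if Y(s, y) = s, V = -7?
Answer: 9180/41 ≈ 223.90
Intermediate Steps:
k = -1/41 (k = 1/(-41) = -1/41 ≈ -0.024390)
z = 2295/41 (z = -1/41 + 56 = 2295/41 ≈ 55.976)
Y(d(-5), V)*z = 4*(2295/41) = 9180/41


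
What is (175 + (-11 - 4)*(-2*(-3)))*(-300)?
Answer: -25500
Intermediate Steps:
(175 + (-11 - 4)*(-2*(-3)))*(-300) = (175 - 15*6)*(-300) = (175 - 90)*(-300) = 85*(-300) = -25500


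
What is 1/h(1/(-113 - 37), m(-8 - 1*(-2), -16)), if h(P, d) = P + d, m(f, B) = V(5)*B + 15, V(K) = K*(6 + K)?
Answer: -150/129751 ≈ -0.0011561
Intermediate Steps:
m(f, B) = 15 + 55*B (m(f, B) = (5*(6 + 5))*B + 15 = (5*11)*B + 15 = 55*B + 15 = 15 + 55*B)
1/h(1/(-113 - 37), m(-8 - 1*(-2), -16)) = 1/(1/(-113 - 37) + (15 + 55*(-16))) = 1/(1/(-150) + (15 - 880)) = 1/(-1/150 - 865) = 1/(-129751/150) = -150/129751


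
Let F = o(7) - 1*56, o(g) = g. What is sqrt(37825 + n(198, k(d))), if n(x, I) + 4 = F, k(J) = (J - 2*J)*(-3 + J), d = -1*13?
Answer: 2*sqrt(9443) ≈ 194.35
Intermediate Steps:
d = -13
k(J) = -J*(-3 + J) (k(J) = (-J)*(-3 + J) = -J*(-3 + J))
F = -49 (F = 7 - 1*56 = 7 - 56 = -49)
n(x, I) = -53 (n(x, I) = -4 - 49 = -53)
sqrt(37825 + n(198, k(d))) = sqrt(37825 - 53) = sqrt(37772) = 2*sqrt(9443)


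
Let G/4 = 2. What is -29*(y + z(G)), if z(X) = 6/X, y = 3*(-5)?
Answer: 1653/4 ≈ 413.25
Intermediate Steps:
G = 8 (G = 4*2 = 8)
y = -15
-29*(y + z(G)) = -29*(-15 + 6/8) = -29*(-15 + 6*(1/8)) = -29*(-15 + 3/4) = -29*(-57/4) = 1653/4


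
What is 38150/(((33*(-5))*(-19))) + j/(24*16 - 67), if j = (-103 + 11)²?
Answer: 7725638/198759 ≈ 38.869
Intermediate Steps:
j = 8464 (j = (-92)² = 8464)
38150/(((33*(-5))*(-19))) + j/(24*16 - 67) = 38150/(((33*(-5))*(-19))) + 8464/(24*16 - 67) = 38150/((-165*(-19))) + 8464/(384 - 67) = 38150/3135 + 8464/317 = 38150*(1/3135) + 8464*(1/317) = 7630/627 + 8464/317 = 7725638/198759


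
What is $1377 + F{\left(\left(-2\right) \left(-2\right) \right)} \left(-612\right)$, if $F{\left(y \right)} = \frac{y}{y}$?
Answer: $765$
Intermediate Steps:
$F{\left(y \right)} = 1$
$1377 + F{\left(\left(-2\right) \left(-2\right) \right)} \left(-612\right) = 1377 + 1 \left(-612\right) = 1377 - 612 = 765$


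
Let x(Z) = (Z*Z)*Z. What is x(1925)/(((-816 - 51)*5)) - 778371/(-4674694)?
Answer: -392307327196829/238409394 ≈ -1.6455e+6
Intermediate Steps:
x(Z) = Z**3 (x(Z) = Z**2*Z = Z**3)
x(1925)/(((-816 - 51)*5)) - 778371/(-4674694) = 1925**3/(((-816 - 51)*5)) - 778371/(-4674694) = 7133328125/((-867*5)) - 778371*(-1/4674694) = 7133328125/(-4335) + 778371/4674694 = 7133328125*(-1/4335) + 778371/4674694 = -1426665625/867 + 778371/4674694 = -392307327196829/238409394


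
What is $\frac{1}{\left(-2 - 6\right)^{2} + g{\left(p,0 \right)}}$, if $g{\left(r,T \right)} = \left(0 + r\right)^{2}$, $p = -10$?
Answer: $\frac{1}{164} \approx 0.0060976$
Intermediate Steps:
$g{\left(r,T \right)} = r^{2}$
$\frac{1}{\left(-2 - 6\right)^{2} + g{\left(p,0 \right)}} = \frac{1}{\left(-2 - 6\right)^{2} + \left(-10\right)^{2}} = \frac{1}{\left(-8\right)^{2} + 100} = \frac{1}{64 + 100} = \frac{1}{164}$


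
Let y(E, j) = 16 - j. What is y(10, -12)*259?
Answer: 7252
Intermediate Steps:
y(10, -12)*259 = (16 - 1*(-12))*259 = (16 + 12)*259 = 28*259 = 7252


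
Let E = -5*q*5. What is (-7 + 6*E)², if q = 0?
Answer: 49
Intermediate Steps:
E = 0 (E = -5*0*5 = 0*5 = 0)
(-7 + 6*E)² = (-7 + 6*0)² = (-7 + 0)² = (-7)² = 49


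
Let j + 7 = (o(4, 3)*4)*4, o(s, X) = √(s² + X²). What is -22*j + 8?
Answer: -1598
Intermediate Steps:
o(s, X) = √(X² + s²)
j = 73 (j = -7 + (√(3² + 4²)*4)*4 = -7 + (√(9 + 16)*4)*4 = -7 + (√25*4)*4 = -7 + (5*4)*4 = -7 + 20*4 = -7 + 80 = 73)
-22*j + 8 = -22*73 + 8 = -1606 + 8 = -1598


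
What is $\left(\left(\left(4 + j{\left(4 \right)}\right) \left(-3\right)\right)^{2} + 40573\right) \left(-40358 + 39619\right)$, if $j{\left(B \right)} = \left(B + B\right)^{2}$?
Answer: $-60737671$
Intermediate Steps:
$j{\left(B \right)} = 4 B^{2}$ ($j{\left(B \right)} = \left(2 B\right)^{2} = 4 B^{2}$)
$\left(\left(\left(4 + j{\left(4 \right)}\right) \left(-3\right)\right)^{2} + 40573\right) \left(-40358 + 39619\right) = \left(\left(\left(4 + 4 \cdot 4^{2}\right) \left(-3\right)\right)^{2} + 40573\right) \left(-40358 + 39619\right) = \left(\left(\left(4 + 4 \cdot 16\right) \left(-3\right)\right)^{2} + 40573\right) \left(-739\right) = \left(\left(\left(4 + 64\right) \left(-3\right)\right)^{2} + 40573\right) \left(-739\right) = \left(\left(68 \left(-3\right)\right)^{2} + 40573\right) \left(-739\right) = \left(\left(-204\right)^{2} + 40573\right) \left(-739\right) = \left(41616 + 40573\right) \left(-739\right) = 82189 \left(-739\right) = -60737671$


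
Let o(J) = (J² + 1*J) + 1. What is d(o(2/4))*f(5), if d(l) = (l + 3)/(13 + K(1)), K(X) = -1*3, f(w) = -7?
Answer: -133/40 ≈ -3.3250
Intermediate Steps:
K(X) = -3
o(J) = 1 + J + J² (o(J) = (J² + J) + 1 = (J + J²) + 1 = 1 + J + J²)
d(l) = 3/10 + l/10 (d(l) = (l + 3)/(13 - 3) = (3 + l)/10 = (3 + l)*(⅒) = 3/10 + l/10)
d(o(2/4))*f(5) = (3/10 + (1 + 2/4 + (2/4)²)/10)*(-7) = (3/10 + (1 + 2*(¼) + (2*(¼))²)/10)*(-7) = (3/10 + (1 + ½ + (½)²)/10)*(-7) = (3/10 + (1 + ½ + ¼)/10)*(-7) = (3/10 + (⅒)*(7/4))*(-7) = (3/10 + 7/40)*(-7) = (19/40)*(-7) = -133/40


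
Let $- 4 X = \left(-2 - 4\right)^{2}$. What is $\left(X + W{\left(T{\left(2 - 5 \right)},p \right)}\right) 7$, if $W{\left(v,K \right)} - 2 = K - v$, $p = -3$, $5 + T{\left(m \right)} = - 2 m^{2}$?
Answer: $91$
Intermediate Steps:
$T{\left(m \right)} = -5 - 2 m^{2}$
$X = -9$ ($X = - \frac{\left(-2 - 4\right)^{2}}{4} = - \frac{\left(-6\right)^{2}}{4} = \left(- \frac{1}{4}\right) 36 = -9$)
$W{\left(v,K \right)} = 2 + K - v$ ($W{\left(v,K \right)} = 2 + \left(K - v\right) = 2 + K - v$)
$\left(X + W{\left(T{\left(2 - 5 \right)},p \right)}\right) 7 = \left(-9 - \left(-4 - 2 \left(2 - 5\right)^{2}\right)\right) 7 = \left(-9 - \left(-4 - 18\right)\right) 7 = \left(-9 - -22\right) 7 = \left(-9 + \left(2 - 3 + 23\right)\right) 7 = \left(-9 + 22\right) 7 = 13 \cdot 7 = 91$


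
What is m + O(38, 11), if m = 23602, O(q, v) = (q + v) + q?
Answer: 23689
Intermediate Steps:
O(q, v) = v + 2*q
m + O(38, 11) = 23602 + (11 + 2*38) = 23602 + (11 + 76) = 23602 + 87 = 23689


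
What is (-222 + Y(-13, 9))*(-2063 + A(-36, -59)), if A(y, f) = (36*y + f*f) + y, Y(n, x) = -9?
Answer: -19866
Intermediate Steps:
A(y, f) = f**2 + 37*y (A(y, f) = (36*y + f**2) + y = (f**2 + 36*y) + y = f**2 + 37*y)
(-222 + Y(-13, 9))*(-2063 + A(-36, -59)) = (-222 - 9)*(-2063 + ((-59)**2 + 37*(-36))) = -231*(-2063 + (3481 - 1332)) = -231*(-2063 + 2149) = -231*86 = -19866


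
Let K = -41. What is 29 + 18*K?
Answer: -709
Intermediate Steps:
29 + 18*K = 29 + 18*(-41) = 29 - 738 = -709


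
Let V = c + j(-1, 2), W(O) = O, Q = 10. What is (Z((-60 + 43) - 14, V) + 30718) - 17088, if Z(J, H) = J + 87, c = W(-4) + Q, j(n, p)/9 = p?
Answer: 13686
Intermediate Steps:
j(n, p) = 9*p
c = 6 (c = -4 + 10 = 6)
V = 24 (V = 6 + 9*2 = 6 + 18 = 24)
Z(J, H) = 87 + J
(Z((-60 + 43) - 14, V) + 30718) - 17088 = ((87 + ((-60 + 43) - 14)) + 30718) - 17088 = ((87 + (-17 - 14)) + 30718) - 17088 = ((87 - 31) + 30718) - 17088 = (56 + 30718) - 17088 = 30774 - 17088 = 13686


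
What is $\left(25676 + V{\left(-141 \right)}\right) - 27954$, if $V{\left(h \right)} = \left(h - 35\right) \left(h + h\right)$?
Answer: $47354$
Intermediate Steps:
$V{\left(h \right)} = 2 h \left(-35 + h\right)$ ($V{\left(h \right)} = \left(-35 + h\right) 2 h = 2 h \left(-35 + h\right)$)
$\left(25676 + V{\left(-141 \right)}\right) - 27954 = \left(25676 + 2 \left(-141\right) \left(-35 - 141\right)\right) - 27954 = \left(25676 + 2 \left(-141\right) \left(-176\right)\right) - 27954 = \left(25676 + 49632\right) - 27954 = 75308 - 27954 = 47354$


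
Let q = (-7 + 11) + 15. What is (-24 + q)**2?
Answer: 25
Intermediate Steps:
q = 19 (q = 4 + 15 = 19)
(-24 + q)**2 = (-24 + 19)**2 = (-5)**2 = 25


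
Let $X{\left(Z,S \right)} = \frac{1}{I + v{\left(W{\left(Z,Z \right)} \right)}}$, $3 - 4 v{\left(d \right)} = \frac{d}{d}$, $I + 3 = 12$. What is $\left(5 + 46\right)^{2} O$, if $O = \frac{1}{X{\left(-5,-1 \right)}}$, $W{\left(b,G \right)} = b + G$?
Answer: $\frac{49419}{2} \approx 24710.0$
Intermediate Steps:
$W{\left(b,G \right)} = G + b$
$I = 9$ ($I = -3 + 12 = 9$)
$v{\left(d \right)} = \frac{1}{2}$ ($v{\left(d \right)} = \frac{3}{4} - \frac{d \frac{1}{d}}{4} = \frac{3}{4} - \frac{1}{4} = \frac{1}{2}$)
$X{\left(Z,S \right)} = \frac{2}{19}$ ($X{\left(Z,S \right)} = \frac{1}{9 + \frac{1}{2}} = \frac{1}{\frac{19}{2}} = \frac{2}{19}$)
$O = \frac{19}{2}$ ($O = \frac{1}{\frac{2}{19}} = \frac{19}{2} \approx 9.5$)
$\left(5 + 46\right)^{2} O = \left(5 + 46\right)^{2} \cdot \frac{19}{2} = 51^{2} \cdot \frac{19}{2} = 2601 \cdot \frac{19}{2} = \frac{49419}{2}$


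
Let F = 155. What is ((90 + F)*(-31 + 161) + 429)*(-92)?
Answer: -2969668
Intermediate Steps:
((90 + F)*(-31 + 161) + 429)*(-92) = ((90 + 155)*(-31 + 161) + 429)*(-92) = (245*130 + 429)*(-92) = (31850 + 429)*(-92) = 32279*(-92) = -2969668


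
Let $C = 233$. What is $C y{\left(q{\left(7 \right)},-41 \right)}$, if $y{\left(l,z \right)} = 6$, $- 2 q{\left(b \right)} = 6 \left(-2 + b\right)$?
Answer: $1398$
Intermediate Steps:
$q{\left(b \right)} = 6 - 3 b$ ($q{\left(b \right)} = - \frac{6 \left(-2 + b\right)}{2} = - \frac{-12 + 6 b}{2} = 6 - 3 b$)
$C y{\left(q{\left(7 \right)},-41 \right)} = 233 \cdot 6 = 1398$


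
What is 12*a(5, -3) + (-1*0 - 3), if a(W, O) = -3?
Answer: -39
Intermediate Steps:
12*a(5, -3) + (-1*0 - 3) = 12*(-3) + (-1*0 - 3) = -36 + (0 - 3) = -36 - 3 = -39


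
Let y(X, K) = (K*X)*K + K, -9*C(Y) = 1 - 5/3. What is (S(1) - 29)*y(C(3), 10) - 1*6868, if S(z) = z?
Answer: -198596/27 ≈ -7355.4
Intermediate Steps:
C(Y) = 2/27 (C(Y) = -(1 - 5/3)/9 = -⅑*(-⅔) = 2/27)
y(X, K) = K + X*K² (y(X, K) = X*K² + K = K + X*K²)
(S(1) - 29)*y(C(3), 10) - 1*6868 = (1 - 29)*(10*(1 + 10*(2/27))) - 1*6868 = -280*(1 + 20/27) - 6868 = -280*47/27 - 6868 = -28*470/27 - 6868 = -13160/27 - 6868 = -198596/27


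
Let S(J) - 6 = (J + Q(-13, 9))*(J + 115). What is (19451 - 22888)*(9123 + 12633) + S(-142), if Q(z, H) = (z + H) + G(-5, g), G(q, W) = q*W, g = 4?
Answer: -74770884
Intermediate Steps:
G(q, W) = W*q
Q(z, H) = -20 + H + z (Q(z, H) = (z + H) + 4*(-5) = (H + z) - 20 = -20 + H + z)
S(J) = 6 + (-24 + J)*(115 + J) (S(J) = 6 + (J + (-20 + 9 - 13))*(J + 115) = 6 + (J - 24)*(115 + J) = 6 + (-24 + J)*(115 + J))
(19451 - 22888)*(9123 + 12633) + S(-142) = (19451 - 22888)*(9123 + 12633) + (-2754 + (-142)**2 + 91*(-142)) = -3437*21756 + (-2754 + 20164 - 12922) = -74775372 + 4488 = -74770884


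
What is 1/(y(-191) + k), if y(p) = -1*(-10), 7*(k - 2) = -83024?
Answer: -7/82940 ≈ -8.4398e-5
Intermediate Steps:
k = -83010/7 (k = 2 + (⅐)*(-83024) = 2 - 83024/7 = -83010/7 ≈ -11859.)
y(p) = 10
1/(y(-191) + k) = 1/(10 - 83010/7) = 1/(-82940/7) = -7/82940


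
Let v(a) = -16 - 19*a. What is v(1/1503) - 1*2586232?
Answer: -3887130763/1503 ≈ -2.5862e+6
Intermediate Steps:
v(1/1503) - 1*2586232 = (-16 - 19/1503) - 1*2586232 = (-16 - 19*1/1503) - 2586232 = (-16 - 19/1503) - 2586232 = -24067/1503 - 2586232 = -3887130763/1503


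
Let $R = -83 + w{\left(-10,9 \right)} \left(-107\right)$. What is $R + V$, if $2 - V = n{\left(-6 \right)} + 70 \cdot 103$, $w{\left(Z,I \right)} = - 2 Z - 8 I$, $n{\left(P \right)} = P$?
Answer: $-1721$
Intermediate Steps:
$w{\left(Z,I \right)} = - 8 I - 2 Z$
$R = 5481$ ($R = -83 + \left(\left(-8\right) 9 - -20\right) \left(-107\right) = -83 + \left(-72 + 20\right) \left(-107\right) = -83 - -5564 = -83 + 5564 = 5481$)
$V = -7202$ ($V = 2 - \left(-6 + 70 \cdot 103\right) = 2 - \left(-6 + 7210\right) = 2 - 7204 = -7202$)
$R + V = 5481 - 7202 = -1721$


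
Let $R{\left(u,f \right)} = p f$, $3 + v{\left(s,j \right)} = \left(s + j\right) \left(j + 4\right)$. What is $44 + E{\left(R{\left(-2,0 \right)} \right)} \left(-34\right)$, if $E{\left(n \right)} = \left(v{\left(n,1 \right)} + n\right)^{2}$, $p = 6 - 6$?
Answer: $-92$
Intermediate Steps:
$p = 0$ ($p = 6 - 6 = 0$)
$v{\left(s,j \right)} = -3 + \left(4 + j\right) \left(j + s\right)$ ($v{\left(s,j \right)} = -3 + \left(s + j\right) \left(j + 4\right) = -3 + \left(j + s\right) \left(4 + j\right) = -3 + \left(4 + j\right) \left(j + s\right)$)
$R{\left(u,f \right)} = 0$ ($R{\left(u,f \right)} = 0 f = 0$)
$E{\left(n \right)} = \left(2 + 6 n\right)^{2}$ ($E{\left(n \right)} = \left(\left(-3 + 1^{2} + 4 \cdot 1 + 4 n + 1 n\right) + n\right)^{2} = \left(\left(-3 + 1 + 4 + 4 n + n\right) + n\right)^{2} = \left(\left(2 + 5 n\right) + n\right)^{2} = \left(2 + 6 n\right)^{2}$)
$44 + E{\left(R{\left(-2,0 \right)} \right)} \left(-34\right) = 44 + 4 \left(1 + 3 \cdot 0\right)^{2} \left(-34\right) = 44 + 4 \left(1 + 0\right)^{2} \left(-34\right) = 44 + 4 \cdot 1^{2} \left(-34\right) = 44 + 4 \cdot 1 \left(-34\right) = 44 + 4 \left(-34\right) = 44 - 136 = -92$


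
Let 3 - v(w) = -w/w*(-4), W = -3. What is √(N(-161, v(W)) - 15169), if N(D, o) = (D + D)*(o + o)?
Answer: 5*I*√581 ≈ 120.52*I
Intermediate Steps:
v(w) = -1 (v(w) = 3 - (-w/w)*(-4) = 3 - (-1*1)*(-4) = 3 - (-1)*(-4) = 3 - 1*4 = 3 - 4 = -1)
N(D, o) = 4*D*o (N(D, o) = (2*D)*(2*o) = 4*D*o)
√(N(-161, v(W)) - 15169) = √(4*(-161)*(-1) - 15169) = √(644 - 15169) = √(-14525) = 5*I*√581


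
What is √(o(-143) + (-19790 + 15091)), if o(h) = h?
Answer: 3*I*√538 ≈ 69.584*I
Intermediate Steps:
√(o(-143) + (-19790 + 15091)) = √(-143 + (-19790 + 15091)) = √(-143 - 4699) = √(-4842) = 3*I*√538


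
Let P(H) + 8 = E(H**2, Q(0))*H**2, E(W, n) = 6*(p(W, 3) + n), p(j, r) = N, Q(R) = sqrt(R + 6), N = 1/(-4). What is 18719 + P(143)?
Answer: -23925/2 + 122694*sqrt(6) ≈ 2.8858e+5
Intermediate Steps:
N = -1/4 ≈ -0.25000
Q(R) = sqrt(6 + R)
p(j, r) = -1/4
E(W, n) = -3/2 + 6*n (E(W, n) = 6*(-1/4 + n) = -3/2 + 6*n)
P(H) = -8 + H**2*(-3/2 + 6*sqrt(6)) (P(H) = -8 + (-3/2 + 6*sqrt(6 + 0))*H**2 = -8 + (-3/2 + 6*sqrt(6))*H**2 = -8 + H**2*(-3/2 + 6*sqrt(6)))
18719 + P(143) = 18719 + (-8 + 143**2*(-3/2 + 6*sqrt(6))) = 18719 + (-8 + 20449*(-3/2 + 6*sqrt(6))) = 18719 + (-8 + (-61347/2 + 122694*sqrt(6))) = 18719 + (-61363/2 + 122694*sqrt(6)) = -23925/2 + 122694*sqrt(6)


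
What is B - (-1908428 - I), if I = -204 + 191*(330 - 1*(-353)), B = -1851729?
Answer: 186948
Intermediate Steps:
I = 130249 (I = -204 + 191*(330 + 353) = -204 + 191*683 = -204 + 130453 = 130249)
B - (-1908428 - I) = -1851729 - (-1908428 - 1*130249) = -1851729 - (-1908428 - 130249) = -1851729 - 1*(-2038677) = -1851729 + 2038677 = 186948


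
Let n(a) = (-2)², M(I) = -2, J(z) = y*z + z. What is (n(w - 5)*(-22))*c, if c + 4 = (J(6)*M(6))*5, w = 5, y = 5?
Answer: 32032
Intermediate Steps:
J(z) = 6*z (J(z) = 5*z + z = 6*z)
n(a) = 4
c = -364 (c = -4 + ((6*6)*(-2))*5 = -4 + (36*(-2))*5 = -4 - 72*5 = -4 - 360 = -364)
(n(w - 5)*(-22))*c = (4*(-22))*(-364) = -88*(-364) = 32032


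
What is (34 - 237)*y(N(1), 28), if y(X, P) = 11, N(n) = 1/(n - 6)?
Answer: -2233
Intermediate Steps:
N(n) = 1/(-6 + n)
(34 - 237)*y(N(1), 28) = (34 - 237)*11 = -203*11 = -2233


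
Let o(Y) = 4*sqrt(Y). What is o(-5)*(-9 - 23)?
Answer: -128*I*sqrt(5) ≈ -286.22*I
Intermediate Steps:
o(-5)*(-9 - 23) = (4*sqrt(-5))*(-9 - 23) = (4*(I*sqrt(5)))*(-32) = (4*I*sqrt(5))*(-32) = -128*I*sqrt(5)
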